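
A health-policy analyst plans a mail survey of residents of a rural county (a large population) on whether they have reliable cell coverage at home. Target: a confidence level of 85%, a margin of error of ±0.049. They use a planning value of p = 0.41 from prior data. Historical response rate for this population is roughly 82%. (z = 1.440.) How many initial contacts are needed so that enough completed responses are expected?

255

Completed interviews needed: n₀ = 1.440² × 0.2419 / 0.049² ≈ 208.91 → 209.
At an 82% response rate, contacts needed = 209 / 0.82 ≈ 254.88 → 255.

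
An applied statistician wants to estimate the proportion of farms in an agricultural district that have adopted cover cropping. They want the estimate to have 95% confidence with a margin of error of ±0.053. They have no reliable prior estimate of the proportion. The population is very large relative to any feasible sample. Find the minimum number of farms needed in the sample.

For 95% confidence, z = 1.96.
With no prior estimate, use p = 0.5, giving p(1−p) = 0.25.
n = z²·p(1−p)/E² = 1.96² × 0.2500 / 0.053² = 3.8416 × 0.2500 / 0.002809 ≈ 341.90.
Rounding up gives n = 342.

342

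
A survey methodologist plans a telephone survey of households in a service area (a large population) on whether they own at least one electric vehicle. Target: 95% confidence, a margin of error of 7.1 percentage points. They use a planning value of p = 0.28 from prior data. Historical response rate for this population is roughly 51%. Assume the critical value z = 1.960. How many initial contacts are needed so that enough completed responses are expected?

302

Completed interviews needed: n₀ = 1.960² × 0.2016 / 0.071² ≈ 153.63 → 154.
At a 51% response rate, contacts needed = 154 / 0.51 ≈ 301.96 → 302.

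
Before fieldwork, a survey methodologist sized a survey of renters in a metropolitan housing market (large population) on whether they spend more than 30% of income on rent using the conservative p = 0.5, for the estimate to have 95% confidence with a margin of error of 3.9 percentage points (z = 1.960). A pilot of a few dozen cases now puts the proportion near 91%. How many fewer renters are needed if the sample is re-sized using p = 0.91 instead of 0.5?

Conservative (p = 0.5): n = 1.960² × 0.25 / 0.039² ≈ 631.43 → 632.
Using p = 0.91: p(1−p) = 0.0819, so n = 1.960² × 0.0819 / 0.039² ≈ 206.86 → 207.
Reduction: 632 − 207 = 425.

425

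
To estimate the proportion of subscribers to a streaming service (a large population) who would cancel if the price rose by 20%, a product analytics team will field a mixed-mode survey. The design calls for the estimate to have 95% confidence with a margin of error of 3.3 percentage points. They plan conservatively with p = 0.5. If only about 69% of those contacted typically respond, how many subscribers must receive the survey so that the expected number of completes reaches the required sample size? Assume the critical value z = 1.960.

1279

Completed interviews needed: n₀ = 1.960² × 0.2500 / 0.033² ≈ 881.91 → 882.
At a 69% response rate, contacts needed = 882 / 0.69 ≈ 1278.26 → 1279.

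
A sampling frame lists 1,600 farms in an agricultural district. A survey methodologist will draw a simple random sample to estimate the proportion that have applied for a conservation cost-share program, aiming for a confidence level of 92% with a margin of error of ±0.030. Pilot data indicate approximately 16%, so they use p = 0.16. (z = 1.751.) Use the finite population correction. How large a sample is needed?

357

Unadjusted: n₀ = 1.751² × 0.16 × 0.84 / 0.030² ≈ 457.86, so n₀ = 458.
Finite population correction with N = 1,600: n = n₀ / (1 + (n₀−1)/N) = 458 / (1 + 457/1600) = 458 / 1.2856 ≈ 356.25.
Rounding up, n = 357.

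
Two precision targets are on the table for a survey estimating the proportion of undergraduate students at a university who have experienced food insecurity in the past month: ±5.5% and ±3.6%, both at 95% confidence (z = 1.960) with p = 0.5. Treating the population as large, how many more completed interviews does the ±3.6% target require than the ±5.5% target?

424

At ±5.5%: n = 1.960² × 0.2500 / 0.055² ≈ 317.49 → 318.
At ±3.6%: n = 1.960² × 0.2500 / 0.036² ≈ 741.05 → 742.
Additional respondents: 742 − 318 = 424.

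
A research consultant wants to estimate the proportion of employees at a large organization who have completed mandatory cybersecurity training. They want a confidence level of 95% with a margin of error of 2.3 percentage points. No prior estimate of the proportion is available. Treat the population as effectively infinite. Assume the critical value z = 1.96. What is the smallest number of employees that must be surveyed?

1816

With no prior estimate, use p = 0.5, giving p(1−p) = 0.25.
n = z²·p(1−p)/E² = 1.96² × 0.2500 / 0.023² = 3.8416 × 0.2500 / 0.000529 ≈ 1815.50.
Rounding up gives n = 1816.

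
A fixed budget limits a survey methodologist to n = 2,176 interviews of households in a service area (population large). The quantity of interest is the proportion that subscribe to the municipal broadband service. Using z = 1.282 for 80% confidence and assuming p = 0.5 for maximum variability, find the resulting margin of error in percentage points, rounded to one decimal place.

SE(p̂) = √[p(1−p)/n] = √[0.2500/2176] = 0.01072.
E = z × SE = 1.282 × 0.01072 = 0.01374, or 1.4 percentage points.

1.4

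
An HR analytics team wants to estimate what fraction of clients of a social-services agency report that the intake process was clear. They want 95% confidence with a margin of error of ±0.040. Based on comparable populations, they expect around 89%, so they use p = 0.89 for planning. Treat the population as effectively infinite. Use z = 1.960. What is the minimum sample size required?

236

With p = 0.89, p(1−p) = 0.0979.
n = z²·p(1−p)/E² = 1.960² × 0.0979 / 0.040² = 3.8416 × 0.0979 / 0.001600 ≈ 235.06.
Rounding up gives n = 236.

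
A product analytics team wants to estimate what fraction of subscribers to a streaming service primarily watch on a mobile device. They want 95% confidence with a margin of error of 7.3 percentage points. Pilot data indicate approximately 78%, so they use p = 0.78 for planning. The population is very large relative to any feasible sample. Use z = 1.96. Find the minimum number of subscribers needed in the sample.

With p = 0.78, p(1−p) = 0.1716.
n = z²·p(1−p)/E² = 1.96² × 0.1716 / 0.073² = 3.8416 × 0.1716 / 0.005329 ≈ 123.70.
Rounding up gives n = 124.

124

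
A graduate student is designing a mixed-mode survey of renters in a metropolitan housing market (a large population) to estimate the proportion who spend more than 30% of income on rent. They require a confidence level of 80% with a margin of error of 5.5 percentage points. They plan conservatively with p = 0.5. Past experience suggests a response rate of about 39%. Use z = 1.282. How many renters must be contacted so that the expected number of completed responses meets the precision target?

349

Completed interviews needed: n₀ = 1.282² × 0.2500 / 0.055² ≈ 135.83 → 136.
At a 39% response rate, contacts needed = 136 / 0.39 ≈ 348.72 → 349.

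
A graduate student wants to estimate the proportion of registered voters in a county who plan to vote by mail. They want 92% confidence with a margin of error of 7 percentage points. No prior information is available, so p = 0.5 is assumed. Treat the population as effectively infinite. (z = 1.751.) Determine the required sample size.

With p = 0.5, p(1−p) = 0.25.
n = z²·p(1−p)/E² = 1.751² × 0.2500 / 0.070² = 3.0660 × 0.2500 / 0.004900 ≈ 156.43.
Rounding up gives n = 157.

157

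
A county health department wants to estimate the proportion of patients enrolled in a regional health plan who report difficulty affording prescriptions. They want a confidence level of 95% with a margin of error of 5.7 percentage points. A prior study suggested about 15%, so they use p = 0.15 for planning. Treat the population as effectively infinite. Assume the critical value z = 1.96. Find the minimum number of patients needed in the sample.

151

With p = 0.15, p(1−p) = 0.1275.
n = z²·p(1−p)/E² = 1.96² × 0.1275 / 0.057² = 3.8416 × 0.1275 / 0.003249 ≈ 150.76.
Rounding up gives n = 151.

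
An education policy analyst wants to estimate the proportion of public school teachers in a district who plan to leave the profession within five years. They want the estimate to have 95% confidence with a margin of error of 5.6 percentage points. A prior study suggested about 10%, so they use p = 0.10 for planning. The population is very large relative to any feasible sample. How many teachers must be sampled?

111

For 95% confidence, z = 1.96.
With p = 0.10, p(1−p) = 0.0900.
n = z²·p(1−p)/E² = 1.96² × 0.0900 / 0.056² = 3.8416 × 0.0900 / 0.003136 ≈ 110.25.
Rounding up gives n = 111.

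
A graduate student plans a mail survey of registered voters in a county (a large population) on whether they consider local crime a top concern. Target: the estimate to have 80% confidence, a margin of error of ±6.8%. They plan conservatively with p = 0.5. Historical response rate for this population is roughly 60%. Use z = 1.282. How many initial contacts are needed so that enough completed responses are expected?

Completed interviews needed: n₀ = 1.282² × 0.2500 / 0.068² ≈ 88.86 → 89.
At a 60% response rate, contacts needed = 89 / 0.60 ≈ 148.33 → 149.

149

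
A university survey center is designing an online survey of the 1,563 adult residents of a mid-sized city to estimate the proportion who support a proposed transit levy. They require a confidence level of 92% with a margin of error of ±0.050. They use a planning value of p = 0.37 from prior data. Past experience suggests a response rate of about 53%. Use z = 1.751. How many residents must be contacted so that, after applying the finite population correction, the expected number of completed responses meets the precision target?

Completed interviews needed (unadjusted): n₀ = 1.751² × 0.2331 / 0.050² ≈ 285.87 → 286.
FPC for N = 1,563: n = 286 / (1 + 285/1563) = 286 / 1.1823 ≈ 241.89 → 242.
At a 53% response rate, contacts needed = 242 / 0.53 ≈ 456.60 → 457.

457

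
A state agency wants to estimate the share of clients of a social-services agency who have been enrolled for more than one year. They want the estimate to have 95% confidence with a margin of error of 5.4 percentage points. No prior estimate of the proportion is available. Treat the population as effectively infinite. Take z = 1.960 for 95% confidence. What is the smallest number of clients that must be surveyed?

330

With no prior estimate, use p = 0.5, giving p(1−p) = 0.25.
n = z²·p(1−p)/E² = 1.960² × 0.2500 / 0.054² = 3.8416 × 0.2500 / 0.002916 ≈ 329.36.
Rounding up gives n = 330.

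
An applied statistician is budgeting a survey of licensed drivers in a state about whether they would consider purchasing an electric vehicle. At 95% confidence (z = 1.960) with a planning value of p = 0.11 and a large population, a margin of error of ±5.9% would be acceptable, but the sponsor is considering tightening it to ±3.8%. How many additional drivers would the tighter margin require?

152

At ±5.9%: n = 1.960² × 0.0979 / 0.059² ≈ 108.04 → 109.
At ±3.8%: n = 1.960² × 0.0979 / 0.038² ≈ 260.45 → 261.
Additional respondents: 261 − 109 = 152.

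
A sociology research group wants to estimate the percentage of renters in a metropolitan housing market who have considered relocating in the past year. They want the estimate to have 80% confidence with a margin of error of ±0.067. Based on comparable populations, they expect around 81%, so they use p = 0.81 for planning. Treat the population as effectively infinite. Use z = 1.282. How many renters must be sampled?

57

With p = 0.81, p(1−p) = 0.1539.
n = z²·p(1−p)/E² = 1.282² × 0.1539 / 0.067² = 1.6435 × 0.1539 / 0.004489 ≈ 56.35.
Rounding up gives n = 57.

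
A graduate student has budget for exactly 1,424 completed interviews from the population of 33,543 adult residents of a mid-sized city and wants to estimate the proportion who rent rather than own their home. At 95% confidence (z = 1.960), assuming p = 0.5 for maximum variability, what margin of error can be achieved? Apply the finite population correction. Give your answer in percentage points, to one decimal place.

2.5

Finite-population factor: (N−n)/(N−1) = (33543−1424)/(33543−1) = 0.9576.
SE(p̂) = √[p(1−p)/n · (N−n)/(N−1)] = √[0.2500/1424 × 0.9576] = 0.01297.
E = z × SE = 1.960 × 0.01297 = 0.02541 ≈ 2.5 percentage points.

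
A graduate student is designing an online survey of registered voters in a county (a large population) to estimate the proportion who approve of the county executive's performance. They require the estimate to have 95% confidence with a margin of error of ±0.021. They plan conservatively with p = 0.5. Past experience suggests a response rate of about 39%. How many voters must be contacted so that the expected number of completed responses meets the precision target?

5585

For 95% confidence, z = 1.960.
Completed interviews needed: n₀ = 1.960² × 0.2500 / 0.021² ≈ 2177.78 → 2178.
At a 39% response rate, contacts needed = 2178 / 0.39 ≈ 5584.62 → 5585.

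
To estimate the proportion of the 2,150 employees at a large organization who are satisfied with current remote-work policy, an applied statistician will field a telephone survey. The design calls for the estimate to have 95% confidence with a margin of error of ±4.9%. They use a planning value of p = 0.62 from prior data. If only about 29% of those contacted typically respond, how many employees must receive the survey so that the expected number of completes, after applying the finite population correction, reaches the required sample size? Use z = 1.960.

1107

Completed interviews needed (unadjusted): n₀ = 1.960² × 0.2356 / 0.049² ≈ 376.96 → 377.
FPC for N = 2,150: n = 377 / (1 + 376/2150) = 377 / 1.1749 ≈ 320.88 → 321.
At a 29% response rate, contacts needed = 321 / 0.29 ≈ 1106.90 → 1107.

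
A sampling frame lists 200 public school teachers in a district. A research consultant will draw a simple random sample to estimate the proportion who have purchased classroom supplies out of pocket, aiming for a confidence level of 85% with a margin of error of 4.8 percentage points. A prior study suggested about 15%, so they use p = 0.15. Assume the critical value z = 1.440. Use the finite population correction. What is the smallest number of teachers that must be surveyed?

Unadjusted: n₀ = 1.440² × 0.15 × 0.85 / 0.048² ≈ 114.75, so n₀ = 115.
Finite population correction with N = 200: n = n₀ / (1 + (n₀−1)/N) = 115 / (1 + 114/200) = 115 / 1.5700 ≈ 73.25.
Rounding up, n = 74.

74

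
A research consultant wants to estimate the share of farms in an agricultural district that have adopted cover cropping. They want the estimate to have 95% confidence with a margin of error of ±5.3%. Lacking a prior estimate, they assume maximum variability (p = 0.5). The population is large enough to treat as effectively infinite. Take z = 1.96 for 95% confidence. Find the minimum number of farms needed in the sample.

342

With p = 0.5, p(1−p) = 0.25.
n = z²·p(1−p)/E² = 1.96² × 0.2500 / 0.053² = 3.8416 × 0.2500 / 0.002809 ≈ 341.90.
Rounding up gives n = 342.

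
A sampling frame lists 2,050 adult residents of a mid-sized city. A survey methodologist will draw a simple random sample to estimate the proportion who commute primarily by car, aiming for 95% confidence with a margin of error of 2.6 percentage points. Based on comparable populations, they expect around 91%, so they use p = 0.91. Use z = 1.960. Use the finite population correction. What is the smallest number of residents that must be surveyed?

Unadjusted: n₀ = 1.960² × 0.91 × 0.09 / 0.026² ≈ 465.42, so n₀ = 466.
Finite population correction with N = 2,050: n = n₀ / (1 + (n₀−1)/N) = 466 / (1 + 465/2050) = 466 / 1.2268 ≈ 379.84.
Rounding up, n = 380.

380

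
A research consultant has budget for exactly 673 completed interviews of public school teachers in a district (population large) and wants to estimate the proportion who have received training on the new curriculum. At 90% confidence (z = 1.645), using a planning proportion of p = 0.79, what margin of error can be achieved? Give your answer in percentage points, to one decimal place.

2.6

SE(p̂) = √[p(1−p)/n] = √[0.1659/673] = 0.01570.
E = z × SE = 1.645 × 0.01570 = 0.02583, or 2.6 percentage points.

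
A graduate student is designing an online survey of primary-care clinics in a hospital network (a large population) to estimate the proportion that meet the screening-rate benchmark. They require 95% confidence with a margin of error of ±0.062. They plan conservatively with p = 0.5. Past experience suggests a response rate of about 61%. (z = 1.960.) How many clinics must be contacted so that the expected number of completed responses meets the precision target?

Completed interviews needed: n₀ = 1.960² × 0.2500 / 0.062² ≈ 249.84 → 250.
At a 61% response rate, contacts needed = 250 / 0.61 ≈ 409.84 → 410.

410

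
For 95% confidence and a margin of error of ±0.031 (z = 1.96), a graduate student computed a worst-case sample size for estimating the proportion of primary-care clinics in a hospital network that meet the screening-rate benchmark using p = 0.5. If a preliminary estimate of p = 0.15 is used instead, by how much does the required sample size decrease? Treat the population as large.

490

Conservative (p = 0.5): n = 1.96² × 0.25 / 0.031² ≈ 999.38 → 1000.
Using p = 0.15: p(1−p) = 0.1275, so n = 1.96² × 0.1275 / 0.031² ≈ 509.68 → 510.
Reduction: 1000 − 510 = 490.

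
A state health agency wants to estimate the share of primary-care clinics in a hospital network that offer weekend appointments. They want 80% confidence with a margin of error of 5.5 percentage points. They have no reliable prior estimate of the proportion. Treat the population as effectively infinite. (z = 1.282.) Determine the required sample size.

136

With no prior estimate, use p = 0.5, giving p(1−p) = 0.25.
n = z²·p(1−p)/E² = 1.282² × 0.2500 / 0.055² = 1.6435 × 0.2500 / 0.003025 ≈ 135.83.
Rounding up gives n = 136.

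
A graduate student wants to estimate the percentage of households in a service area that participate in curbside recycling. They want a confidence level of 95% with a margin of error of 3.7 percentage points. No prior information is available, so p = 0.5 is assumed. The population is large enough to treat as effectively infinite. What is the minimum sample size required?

702

For 95% confidence, z = 1.960.
With p = 0.5, p(1−p) = 0.25.
n = z²·p(1−p)/E² = 1.960² × 0.2500 / 0.037² = 3.8416 × 0.2500 / 0.001369 ≈ 701.53.
Rounding up gives n = 702.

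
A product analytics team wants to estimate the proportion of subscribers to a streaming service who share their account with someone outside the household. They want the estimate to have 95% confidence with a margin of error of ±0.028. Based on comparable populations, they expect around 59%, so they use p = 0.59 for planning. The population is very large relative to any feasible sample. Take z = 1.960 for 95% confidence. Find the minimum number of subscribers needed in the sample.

With p = 0.59, p(1−p) = 0.2419.
n = z²·p(1−p)/E² = 1.960² × 0.2419 / 0.028² = 3.8416 × 0.2419 / 0.000784 ≈ 1185.31.
Rounding up gives n = 1186.

1186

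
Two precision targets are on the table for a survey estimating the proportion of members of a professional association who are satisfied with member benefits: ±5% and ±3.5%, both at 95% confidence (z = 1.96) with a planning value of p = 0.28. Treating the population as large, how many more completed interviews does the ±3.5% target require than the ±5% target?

323

At ±5%: n = 1.96² × 0.2016 / 0.050² ≈ 309.79 → 310.
At ±3.5%: n = 1.96² × 0.2016 / 0.035² ≈ 632.22 → 633.
Additional respondents: 633 − 310 = 323.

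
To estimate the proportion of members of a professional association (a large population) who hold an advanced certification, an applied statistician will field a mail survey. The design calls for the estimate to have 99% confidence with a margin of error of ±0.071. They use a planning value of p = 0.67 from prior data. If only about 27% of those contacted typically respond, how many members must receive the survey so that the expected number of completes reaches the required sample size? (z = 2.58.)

1082

Completed interviews needed: n₀ = 2.58² × 0.2211 / 0.071² ≈ 291.95 → 292.
At a 27% response rate, contacts needed = 292 / 0.27 ≈ 1081.48 → 1082.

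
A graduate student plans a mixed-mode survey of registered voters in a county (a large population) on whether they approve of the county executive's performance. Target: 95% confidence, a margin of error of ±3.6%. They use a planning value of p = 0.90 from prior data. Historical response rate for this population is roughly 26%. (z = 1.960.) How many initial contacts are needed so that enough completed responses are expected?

Completed interviews needed: n₀ = 1.960² × 0.0900 / 0.036² ≈ 266.78 → 267.
At a 26% response rate, contacts needed = 267 / 0.26 ≈ 1026.92 → 1027.

1027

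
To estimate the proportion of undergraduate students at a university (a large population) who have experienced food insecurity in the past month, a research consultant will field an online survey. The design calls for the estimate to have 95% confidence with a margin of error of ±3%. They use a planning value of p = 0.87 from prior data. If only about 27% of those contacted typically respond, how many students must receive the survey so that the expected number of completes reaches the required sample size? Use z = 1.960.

Completed interviews needed: n₀ = 1.960² × 0.1131 / 0.030² ≈ 482.76 → 483.
At a 27% response rate, contacts needed = 483 / 0.27 ≈ 1788.89 → 1789.

1789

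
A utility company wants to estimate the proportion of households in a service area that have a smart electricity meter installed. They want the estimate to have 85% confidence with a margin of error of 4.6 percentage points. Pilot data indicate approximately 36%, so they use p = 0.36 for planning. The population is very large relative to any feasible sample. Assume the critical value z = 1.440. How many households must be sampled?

226

With p = 0.36, p(1−p) = 0.2304.
n = z²·p(1−p)/E² = 1.440² × 0.2304 / 0.046² = 2.0736 × 0.2304 / 0.002116 ≈ 225.78.
Rounding up gives n = 226.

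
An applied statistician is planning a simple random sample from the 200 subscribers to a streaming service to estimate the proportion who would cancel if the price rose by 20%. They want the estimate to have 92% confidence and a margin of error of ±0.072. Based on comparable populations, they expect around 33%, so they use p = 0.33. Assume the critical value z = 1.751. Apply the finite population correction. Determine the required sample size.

80

Unadjusted: n₀ = 1.751² × 0.33 × 0.67 / 0.072² ≈ 130.77, so n₀ = 131.
Finite population correction with N = 200: n = n₀ / (1 + (n₀−1)/N) = 131 / (1 + 130/200) = 131 / 1.6500 ≈ 79.39.
Rounding up, n = 80.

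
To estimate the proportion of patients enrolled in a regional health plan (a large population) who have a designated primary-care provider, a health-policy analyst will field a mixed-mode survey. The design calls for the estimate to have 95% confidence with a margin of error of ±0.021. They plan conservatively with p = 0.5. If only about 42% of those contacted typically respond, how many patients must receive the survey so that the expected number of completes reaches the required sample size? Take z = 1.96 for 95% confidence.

5186

Completed interviews needed: n₀ = 1.96² × 0.2500 / 0.021² ≈ 2177.78 → 2178.
At a 42% response rate, contacts needed = 2178 / 0.42 ≈ 5185.71 → 5186.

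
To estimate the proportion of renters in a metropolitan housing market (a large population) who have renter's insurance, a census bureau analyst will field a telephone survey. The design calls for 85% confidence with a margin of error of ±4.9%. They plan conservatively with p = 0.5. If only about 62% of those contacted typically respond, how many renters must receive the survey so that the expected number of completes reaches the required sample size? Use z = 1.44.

349

Completed interviews needed: n₀ = 1.44² × 0.2500 / 0.049² ≈ 215.91 → 216.
At a 62% response rate, contacts needed = 216 / 0.62 ≈ 348.39 → 349.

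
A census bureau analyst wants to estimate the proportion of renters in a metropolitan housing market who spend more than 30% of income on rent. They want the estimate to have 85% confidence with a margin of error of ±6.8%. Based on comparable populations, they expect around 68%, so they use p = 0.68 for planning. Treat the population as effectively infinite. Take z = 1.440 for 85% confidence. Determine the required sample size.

With p = 0.68, p(1−p) = 0.2176.
n = z²·p(1−p)/E² = 1.440² × 0.2176 / 0.068² = 2.0736 × 0.2176 / 0.004624 ≈ 97.58.
Rounding up gives n = 98.

98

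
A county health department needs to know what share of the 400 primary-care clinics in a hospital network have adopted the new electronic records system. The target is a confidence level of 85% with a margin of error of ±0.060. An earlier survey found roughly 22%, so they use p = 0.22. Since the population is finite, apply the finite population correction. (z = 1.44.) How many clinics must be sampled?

Unadjusted: n₀ = 1.44² × 0.22 × 0.78 / 0.060² ≈ 98.84, so n₀ = 99.
Finite population correction with N = 400: n = n₀ / (1 + (n₀−1)/N) = 99 / (1 + 98/400) = 99 / 1.2450 ≈ 79.52.
Rounding up, n = 80.

80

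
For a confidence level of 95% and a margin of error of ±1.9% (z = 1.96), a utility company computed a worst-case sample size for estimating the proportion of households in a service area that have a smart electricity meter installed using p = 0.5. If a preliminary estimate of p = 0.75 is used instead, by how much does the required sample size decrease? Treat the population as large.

665

Conservative (p = 0.5): n = 1.96² × 0.25 / 0.019² ≈ 2660.39 → 2661.
Using p = 0.75: p(1−p) = 0.1875, so n = 1.96² × 0.1875 / 0.019² ≈ 1995.29 → 1996.
Reduction: 2661 − 1996 = 665.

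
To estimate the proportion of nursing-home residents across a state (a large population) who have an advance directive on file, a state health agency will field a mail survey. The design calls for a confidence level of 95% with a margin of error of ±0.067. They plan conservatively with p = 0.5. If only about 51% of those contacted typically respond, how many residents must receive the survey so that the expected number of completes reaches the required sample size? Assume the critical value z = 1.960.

420

Completed interviews needed: n₀ = 1.960² × 0.2500 / 0.067² ≈ 213.95 → 214.
At a 51% response rate, contacts needed = 214 / 0.51 ≈ 419.61 → 420.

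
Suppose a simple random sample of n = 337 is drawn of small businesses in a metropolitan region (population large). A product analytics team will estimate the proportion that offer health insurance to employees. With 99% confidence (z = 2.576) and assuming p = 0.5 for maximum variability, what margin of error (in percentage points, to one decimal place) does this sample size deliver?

SE(p̂) = √[p(1−p)/n] = √[0.2500/337] = 0.02724.
E = z × SE = 2.576 × 0.02724 = 0.07016, or 7.0 percentage points.

7.0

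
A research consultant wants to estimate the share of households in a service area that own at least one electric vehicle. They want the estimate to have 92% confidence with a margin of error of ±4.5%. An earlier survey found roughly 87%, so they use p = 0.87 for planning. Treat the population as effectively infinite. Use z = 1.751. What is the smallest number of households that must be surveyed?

172

With p = 0.87, p(1−p) = 0.1131.
n = z²·p(1−p)/E² = 1.751² × 0.1131 / 0.045² = 3.0660 × 0.1131 / 0.002025 ≈ 171.24.
Rounding up gives n = 172.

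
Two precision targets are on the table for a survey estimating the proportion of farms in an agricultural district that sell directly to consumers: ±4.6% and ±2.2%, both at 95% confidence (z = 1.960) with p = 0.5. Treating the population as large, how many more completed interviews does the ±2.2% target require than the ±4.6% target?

At ±4.6%: n = 1.960² × 0.2500 / 0.046² ≈ 453.88 → 454.
At ±2.2%: n = 1.960² × 0.2500 / 0.022² ≈ 1984.30 → 1985.
Additional respondents: 1985 − 454 = 1531.

1531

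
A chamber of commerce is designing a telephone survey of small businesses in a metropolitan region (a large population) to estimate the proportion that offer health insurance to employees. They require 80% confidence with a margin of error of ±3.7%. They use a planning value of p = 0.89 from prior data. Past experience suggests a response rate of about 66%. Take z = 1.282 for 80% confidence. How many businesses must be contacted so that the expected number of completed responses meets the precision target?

179

Completed interviews needed: n₀ = 1.282² × 0.0979 / 0.037² ≈ 117.53 → 118.
At a 66% response rate, contacts needed = 118 / 0.66 ≈ 178.79 → 179.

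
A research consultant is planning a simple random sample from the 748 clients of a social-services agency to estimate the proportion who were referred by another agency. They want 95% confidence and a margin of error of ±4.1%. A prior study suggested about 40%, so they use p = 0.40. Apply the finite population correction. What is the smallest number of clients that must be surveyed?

317

For 95% confidence, z = 1.960.
Unadjusted: n₀ = 1.960² × 0.40 × 0.60 / 0.041² ≈ 548.47, so n₀ = 549.
Finite population correction with N = 748: n = n₀ / (1 + (n₀−1)/N) = 549 / (1 + 548/748) = 549 / 1.7326 ≈ 316.86.
Rounding up, n = 317.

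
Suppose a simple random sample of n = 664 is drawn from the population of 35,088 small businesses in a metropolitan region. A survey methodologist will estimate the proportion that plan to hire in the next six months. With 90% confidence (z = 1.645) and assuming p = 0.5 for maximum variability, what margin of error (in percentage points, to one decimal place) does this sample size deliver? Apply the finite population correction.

Finite-population factor: (N−n)/(N−1) = (35088−664)/(35088−1) = 0.9811.
SE(p̂) = √[p(1−p)/n · (N−n)/(N−1)] = √[0.2500/664 × 0.9811] = 0.01922.
E = z × SE = 1.645 × 0.01922 = 0.03162 ≈ 3.2 percentage points.

3.2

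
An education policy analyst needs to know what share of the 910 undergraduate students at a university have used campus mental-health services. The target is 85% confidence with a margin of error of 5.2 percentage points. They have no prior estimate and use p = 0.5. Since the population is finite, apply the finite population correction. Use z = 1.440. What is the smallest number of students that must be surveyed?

159

Unadjusted: n₀ = 1.440² × 0.50 × 0.50 / 0.052² ≈ 191.72, so n₀ = 192.
Finite population correction with N = 910: n = n₀ / (1 + (n₀−1)/N) = 192 / (1 + 191/910) = 192 / 1.2099 ≈ 158.69.
Rounding up, n = 159.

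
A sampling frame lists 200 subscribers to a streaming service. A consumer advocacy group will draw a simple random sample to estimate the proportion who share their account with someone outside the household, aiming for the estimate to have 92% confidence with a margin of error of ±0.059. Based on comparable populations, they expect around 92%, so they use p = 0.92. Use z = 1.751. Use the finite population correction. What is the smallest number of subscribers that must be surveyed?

50

Unadjusted: n₀ = 1.751² × 0.92 × 0.08 / 0.059² ≈ 64.83, so n₀ = 65.
Finite population correction with N = 200: n = n₀ / (1 + (n₀−1)/N) = 65 / (1 + 64/200) = 65 / 1.3200 ≈ 49.24.
Rounding up, n = 50.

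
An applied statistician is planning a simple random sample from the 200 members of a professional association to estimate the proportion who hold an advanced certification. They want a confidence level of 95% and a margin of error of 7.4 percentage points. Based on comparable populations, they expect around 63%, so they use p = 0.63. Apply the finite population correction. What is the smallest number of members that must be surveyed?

91

For 95% confidence, z = 1.960.
Unadjusted: n₀ = 1.960² × 0.63 × 0.37 / 0.074² ≈ 163.53, so n₀ = 164.
Finite population correction with N = 200: n = n₀ / (1 + (n₀−1)/N) = 164 / (1 + 163/200) = 164 / 1.8150 ≈ 90.36.
Rounding up, n = 91.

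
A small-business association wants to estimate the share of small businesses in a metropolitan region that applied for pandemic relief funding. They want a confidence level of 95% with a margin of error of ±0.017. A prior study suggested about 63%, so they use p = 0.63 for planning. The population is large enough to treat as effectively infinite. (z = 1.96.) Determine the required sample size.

3099

With p = 0.63, p(1−p) = 0.2331.
n = z²·p(1−p)/E² = 1.96² × 0.2331 / 0.017² = 3.8416 × 0.2331 / 0.000289 ≈ 3098.54.
Rounding up gives n = 3099.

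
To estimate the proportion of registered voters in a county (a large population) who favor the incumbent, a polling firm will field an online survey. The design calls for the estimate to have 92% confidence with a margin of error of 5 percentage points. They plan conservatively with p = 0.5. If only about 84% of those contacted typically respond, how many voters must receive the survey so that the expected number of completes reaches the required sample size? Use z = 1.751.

366

Completed interviews needed: n₀ = 1.751² × 0.2500 / 0.050² ≈ 306.60 → 307.
At an 84% response rate, contacts needed = 307 / 0.84 ≈ 365.48 → 366.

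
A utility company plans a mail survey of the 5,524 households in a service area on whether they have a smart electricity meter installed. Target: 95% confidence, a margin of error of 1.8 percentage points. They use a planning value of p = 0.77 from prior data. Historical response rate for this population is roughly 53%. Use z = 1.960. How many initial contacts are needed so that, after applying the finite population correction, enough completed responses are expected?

2872

Completed interviews needed (unadjusted): n₀ = 1.960² × 0.1771 / 0.018² ≈ 2099.84 → 2100.
FPC for N = 5,524: n = 2100 / (1 + 2099/5524) = 2100 / 1.3800 ≈ 1521.76 → 1522.
At a 53% response rate, contacts needed = 1522 / 0.53 ≈ 2871.70 → 2872.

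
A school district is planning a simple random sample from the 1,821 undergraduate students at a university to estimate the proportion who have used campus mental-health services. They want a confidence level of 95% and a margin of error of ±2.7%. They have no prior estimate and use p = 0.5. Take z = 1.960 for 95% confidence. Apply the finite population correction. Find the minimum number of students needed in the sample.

Unadjusted: n₀ = 1.960² × 0.50 × 0.50 / 0.027² ≈ 1317.42, so n₀ = 1318.
Finite population correction with N = 1,821: n = n₀ / (1 + (n₀−1)/N) = 1318 / (1 + 1317/1821) = 1318 / 1.7232 ≈ 764.84.
Rounding up, n = 765.

765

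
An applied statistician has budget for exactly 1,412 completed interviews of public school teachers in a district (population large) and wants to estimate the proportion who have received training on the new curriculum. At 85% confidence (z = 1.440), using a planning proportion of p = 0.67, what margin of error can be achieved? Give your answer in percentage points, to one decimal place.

SE(p̂) = √[p(1−p)/n] = √[0.2211/1412] = 0.01251.
E = z × SE = 1.440 × 0.01251 = 0.01802, or 1.8 percentage points.

1.8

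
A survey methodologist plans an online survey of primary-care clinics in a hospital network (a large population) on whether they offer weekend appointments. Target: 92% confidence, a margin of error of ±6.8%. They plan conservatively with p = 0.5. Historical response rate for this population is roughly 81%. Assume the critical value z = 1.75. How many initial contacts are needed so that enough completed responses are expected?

205

Completed interviews needed: n₀ = 1.75² × 0.2500 / 0.068² ≈ 165.58 → 166.
At an 81% response rate, contacts needed = 166 / 0.81 ≈ 204.94 → 205.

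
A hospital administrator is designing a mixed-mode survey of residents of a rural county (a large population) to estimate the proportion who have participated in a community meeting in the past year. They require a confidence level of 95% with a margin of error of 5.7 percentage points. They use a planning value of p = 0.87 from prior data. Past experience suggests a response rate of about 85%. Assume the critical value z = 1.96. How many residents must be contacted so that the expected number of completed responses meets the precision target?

Completed interviews needed: n₀ = 1.96² × 0.1131 / 0.057² ≈ 133.73 → 134.
At an 85% response rate, contacts needed = 134 / 0.85 ≈ 157.65 → 158.

158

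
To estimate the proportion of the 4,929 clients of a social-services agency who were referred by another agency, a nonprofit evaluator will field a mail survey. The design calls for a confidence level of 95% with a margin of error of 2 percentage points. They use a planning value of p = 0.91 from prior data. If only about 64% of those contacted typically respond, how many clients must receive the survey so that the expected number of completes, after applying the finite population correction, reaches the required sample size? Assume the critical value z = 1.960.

1061

Completed interviews needed (unadjusted): n₀ = 1.960² × 0.0819 / 0.020² ≈ 786.57 → 787.
FPC for N = 4,929: n = 787 / (1 + 786/4929) = 787 / 1.1595 ≈ 678.76 → 679.
At a 64% response rate, contacts needed = 679 / 0.64 ≈ 1060.94 → 1061.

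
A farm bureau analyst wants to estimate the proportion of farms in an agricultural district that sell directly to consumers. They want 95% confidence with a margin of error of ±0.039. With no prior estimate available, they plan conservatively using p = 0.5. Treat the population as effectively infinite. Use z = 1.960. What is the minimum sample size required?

With p = 0.5, p(1−p) = 0.25.
n = z²·p(1−p)/E² = 1.960² × 0.2500 / 0.039² = 3.8416 × 0.2500 / 0.001521 ≈ 631.43.
Rounding up gives n = 632.

632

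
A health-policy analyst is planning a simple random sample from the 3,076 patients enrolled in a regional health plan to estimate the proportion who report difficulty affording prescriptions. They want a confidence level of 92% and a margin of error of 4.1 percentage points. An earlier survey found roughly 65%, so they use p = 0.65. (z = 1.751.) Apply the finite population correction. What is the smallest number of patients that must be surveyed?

Unadjusted: n₀ = 1.751² × 0.65 × 0.35 / 0.041² ≈ 414.94, so n₀ = 415.
Finite population correction with N = 3,076: n = n₀ / (1 + (n₀−1)/N) = 415 / (1 + 414/3076) = 415 / 1.1346 ≈ 365.77.
Rounding up, n = 366.

366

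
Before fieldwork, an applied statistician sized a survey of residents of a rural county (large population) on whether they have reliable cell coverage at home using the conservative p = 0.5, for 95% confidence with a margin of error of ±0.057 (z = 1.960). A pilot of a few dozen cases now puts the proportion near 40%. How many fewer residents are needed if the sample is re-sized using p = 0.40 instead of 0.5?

Conservative (p = 0.5): n = 1.960² × 0.25 / 0.057² ≈ 295.60 → 296.
Using p = 0.40: p(1−p) = 0.2400, so n = 1.960² × 0.2400 / 0.057² ≈ 283.77 → 284.
Reduction: 296 − 284 = 12.

12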